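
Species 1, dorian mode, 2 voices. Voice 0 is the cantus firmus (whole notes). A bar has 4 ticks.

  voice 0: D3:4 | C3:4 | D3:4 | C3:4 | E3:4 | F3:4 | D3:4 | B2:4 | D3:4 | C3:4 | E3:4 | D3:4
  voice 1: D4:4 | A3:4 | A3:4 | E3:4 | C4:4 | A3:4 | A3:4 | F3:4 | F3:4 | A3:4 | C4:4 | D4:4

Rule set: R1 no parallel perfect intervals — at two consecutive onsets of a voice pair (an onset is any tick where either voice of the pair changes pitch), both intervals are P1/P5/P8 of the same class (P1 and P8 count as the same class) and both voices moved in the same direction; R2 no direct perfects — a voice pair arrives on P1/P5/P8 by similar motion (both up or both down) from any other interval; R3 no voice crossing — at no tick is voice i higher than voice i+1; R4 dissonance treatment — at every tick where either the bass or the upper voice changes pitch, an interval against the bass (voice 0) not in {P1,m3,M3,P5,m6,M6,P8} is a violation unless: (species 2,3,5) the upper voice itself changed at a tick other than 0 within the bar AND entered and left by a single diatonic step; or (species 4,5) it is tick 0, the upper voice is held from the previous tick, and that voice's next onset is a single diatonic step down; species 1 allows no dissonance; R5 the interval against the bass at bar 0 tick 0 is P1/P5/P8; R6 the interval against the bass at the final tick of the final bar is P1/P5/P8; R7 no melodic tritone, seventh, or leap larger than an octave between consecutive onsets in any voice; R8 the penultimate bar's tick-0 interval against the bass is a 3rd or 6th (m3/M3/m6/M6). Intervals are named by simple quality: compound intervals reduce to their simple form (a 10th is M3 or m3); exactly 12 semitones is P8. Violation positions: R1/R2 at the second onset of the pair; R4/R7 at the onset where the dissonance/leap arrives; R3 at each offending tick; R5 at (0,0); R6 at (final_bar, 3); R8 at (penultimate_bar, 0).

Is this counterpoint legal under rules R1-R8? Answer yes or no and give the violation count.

No (1 violations)

bar 0: v0=D3 v1=D4 (P8)
bar 1: v0=C3 v1=A3 (M6)
bar 2: v0=D3 v1=A3 (P5)
bar 3: v0=C3 v1=E3 (M3)
bar 4: v0=E3 v1=C4 (m6)
bar 5: v0=F3 v1=A3 (M3)
bar 6: v0=D3 v1=A3 (P5)
bar 7: v0=B2 v1=F3 (TT)
bar 8: v0=D3 v1=F3 (m3)
bar 9: v0=C3 v1=A3 (M6)
bar 10: v0=E3 v1=C4 (m6)
bar 11: v0=D3 v1=D4 (P8)
  R4 @ bar7.0: B2/F3 TT untreated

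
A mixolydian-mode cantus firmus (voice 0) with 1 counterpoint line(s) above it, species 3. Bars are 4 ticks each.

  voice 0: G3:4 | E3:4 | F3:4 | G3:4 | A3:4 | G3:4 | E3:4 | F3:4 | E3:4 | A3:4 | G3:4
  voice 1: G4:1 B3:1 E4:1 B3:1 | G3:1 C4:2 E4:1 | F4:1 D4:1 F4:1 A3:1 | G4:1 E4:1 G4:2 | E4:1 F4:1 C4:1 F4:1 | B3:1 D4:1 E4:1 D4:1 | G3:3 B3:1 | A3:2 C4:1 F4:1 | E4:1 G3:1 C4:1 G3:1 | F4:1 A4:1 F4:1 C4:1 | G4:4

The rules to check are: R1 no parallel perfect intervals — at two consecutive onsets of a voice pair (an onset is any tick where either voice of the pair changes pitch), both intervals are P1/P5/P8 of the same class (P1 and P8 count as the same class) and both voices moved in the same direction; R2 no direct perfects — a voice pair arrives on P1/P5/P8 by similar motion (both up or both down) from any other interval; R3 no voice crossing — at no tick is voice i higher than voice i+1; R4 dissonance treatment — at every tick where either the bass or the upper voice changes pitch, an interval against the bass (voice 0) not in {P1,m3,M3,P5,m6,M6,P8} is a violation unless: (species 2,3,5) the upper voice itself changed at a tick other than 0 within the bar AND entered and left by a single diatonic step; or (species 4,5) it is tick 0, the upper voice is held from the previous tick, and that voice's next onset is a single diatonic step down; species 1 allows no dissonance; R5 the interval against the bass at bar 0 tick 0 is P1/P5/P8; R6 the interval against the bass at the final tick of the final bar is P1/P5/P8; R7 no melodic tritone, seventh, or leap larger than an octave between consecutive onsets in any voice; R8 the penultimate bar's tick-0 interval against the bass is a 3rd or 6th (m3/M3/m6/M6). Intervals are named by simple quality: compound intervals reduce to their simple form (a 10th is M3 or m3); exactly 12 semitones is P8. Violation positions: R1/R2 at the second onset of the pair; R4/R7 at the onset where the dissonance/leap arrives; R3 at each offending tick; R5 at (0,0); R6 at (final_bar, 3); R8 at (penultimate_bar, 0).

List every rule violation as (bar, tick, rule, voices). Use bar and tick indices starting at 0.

(2, 0, R1, (0, 1))
(3, 0, R2, (0, 1))
(3, 0, R7, (1,))
(5, 0, R7, (1,))
(8, 0, R1, (0, 1))
(9, 0, R7, (1,))

bar 0: v0=G3 v1=G4 downbeat P8
bar 1: v0=E3 v1=G3 downbeat m3
bar 2: v0=F3 v1=F4 downbeat P8
bar 3: v0=G3 v1=G4 downbeat P8
bar 4: v0=A3 v1=E4 downbeat P5
bar 5: v0=G3 v1=B3 downbeat M3
bar 6: v0=E3 v1=G3 downbeat m3
bar 7: v0=F3 v1=A3 downbeat M3
bar 8: v0=E3 v1=E4 downbeat P8
bar 9: v0=A3 v1=F4 downbeat m6
bar 10: v0=G3 v1=G4 downbeat P8
  -> R1 @ bar 2 tick 0 v(0, 1): E3/E4 P8 -> F3/F4 P8 similar
  -> R2 @ bar 3 tick 0 v(0, 1): F3/A3 M3 -> G3/G4 P8 similar
  -> R7 @ bar 3 tick 0 v(1,): A3->G4 leap 10st
  -> R7 @ bar 5 tick 0 v(1,): F4->B3 leap 6st
  -> R1 @ bar 8 tick 0 v(0, 1): F3/F4 P8 -> E3/E4 P8 similar
  -> R7 @ bar 9 tick 0 v(1,): G3->F4 leap 10st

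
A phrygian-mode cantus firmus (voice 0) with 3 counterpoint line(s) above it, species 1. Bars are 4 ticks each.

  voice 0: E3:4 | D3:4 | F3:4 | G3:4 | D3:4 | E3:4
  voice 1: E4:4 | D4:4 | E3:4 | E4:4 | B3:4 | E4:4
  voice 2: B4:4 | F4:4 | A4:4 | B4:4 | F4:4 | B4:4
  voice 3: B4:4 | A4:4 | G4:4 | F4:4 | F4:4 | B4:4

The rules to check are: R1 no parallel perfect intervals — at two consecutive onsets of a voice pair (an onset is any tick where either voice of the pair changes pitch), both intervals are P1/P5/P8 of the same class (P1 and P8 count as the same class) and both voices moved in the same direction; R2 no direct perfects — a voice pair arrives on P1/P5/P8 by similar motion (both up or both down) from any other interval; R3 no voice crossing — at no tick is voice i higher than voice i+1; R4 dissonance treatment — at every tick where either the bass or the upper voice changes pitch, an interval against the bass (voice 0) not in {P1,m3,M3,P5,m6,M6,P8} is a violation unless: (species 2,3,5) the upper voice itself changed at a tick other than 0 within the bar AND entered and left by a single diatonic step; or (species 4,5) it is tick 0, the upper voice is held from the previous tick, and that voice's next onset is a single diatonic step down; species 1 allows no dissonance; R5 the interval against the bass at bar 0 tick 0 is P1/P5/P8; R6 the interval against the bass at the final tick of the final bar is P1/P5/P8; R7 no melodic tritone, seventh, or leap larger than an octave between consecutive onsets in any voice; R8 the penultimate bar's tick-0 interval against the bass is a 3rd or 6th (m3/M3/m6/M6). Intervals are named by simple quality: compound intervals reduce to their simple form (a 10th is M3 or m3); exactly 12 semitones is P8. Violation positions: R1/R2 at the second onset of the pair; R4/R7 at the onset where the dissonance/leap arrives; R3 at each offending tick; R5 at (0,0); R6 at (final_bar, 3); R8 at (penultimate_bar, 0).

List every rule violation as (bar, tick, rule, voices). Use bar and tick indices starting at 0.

bar 0: v0=E3 v1=E4 v2=B4 v3=B4 downbeat P5
bar 1: v0=D3 v1=D4 v2=F4 v3=A4 downbeat P5
bar 2: v0=F3 v1=E3 v2=A4 v3=G4 downbeat M2
bar 3: v0=G3 v1=E4 v2=B4 v3=F4 downbeat m7
bar 4: v0=D3 v1=B3 v2=F4 v3=F4 downbeat m3
bar 5: v0=E3 v1=E4 v2=B4 v3=B4 downbeat P5
  -> R1 @ bar 1 tick 0 v(0, 1): E3/E4 P8 -> D3/D4 P8 similar
  -> R1 @ bar 1 tick 0 v(0, 3): E3/B4 P5 -> D3/A4 P5 similar
  -> R1 @ bar 1 tick 0 v(1, 3): E4/B4 P5 -> D4/A4 P5 similar
  -> R7 @ bar 1 tick 0 v(2,): B4->F4 leap 6st
  -> R3 @ bar 2 tick 0 v(0, 1): F3 above E3
  -> R3 @ bar 2 tick 0 v(2, 3): A4 above G4
  -> R4 @ bar 2 tick 0 v(0, 1): F3/E3 m2 untreated
  -> R4 @ bar 2 tick 0 v(0, 3): F3/G4 M2 untreated
  -> R7 @ bar 2 tick 0 v(1,): D4->E3 leap 10st
  -> R3 @ bar 2 tick 1 v(0, 1): F3 above E3
  -> R3 @ bar 2 tick 1 v(2, 3): A4 above G4
  -> R3 @ bar 2 tick 2 v(0, 1): F3 above E3
  -> R3 @ bar 2 tick 2 v(2, 3): A4 above G4
  -> R3 @ bar 2 tick 3 v(0, 1): F3 above E3
  -> R3 @ bar 2 tick 3 v(2, 3): A4 above G4
  -> R2 @ bar 3 tick 0 v(1, 2): E3/A4 P4 -> E4/B4 P5 similar
  -> R3 @ bar 3 tick 0 v(2, 3): B4 above F4
  -> R4 @ bar 3 tick 0 v(0, 3): G3/F4 m7 untreated
  -> R3 @ bar 3 tick 1 v(2, 3): B4 above F4
  -> R3 @ bar 3 tick 2 v(2, 3): B4 above F4
  -> R3 @ bar 3 tick 3 v(2, 3): B4 above F4
  -> R7 @ bar 4 tick 0 v(2,): B4->F4 leap 6st
  -> R1 @ bar 5 tick 0 v(2, 3): F4/F4 P1 -> B4/B4 P1 similar
  -> R2 @ bar 5 tick 0 v(0, 1): D3/B3 M6 -> E3/E4 P8 similar
  -> R2 @ bar 5 tick 0 v(0, 2): D3/F4 m3 -> E3/B4 P5 similar
  -> R2 @ bar 5 tick 0 v(0, 3): D3/F4 m3 -> E3/B4 P5 similar
  -> R2 @ bar 5 tick 0 v(1, 2): B3/F4 TT -> E4/B4 P5 similar
  -> R2 @ bar 5 tick 0 v(1, 3): B3/F4 TT -> E4/B4 P5 similar
  -> R7 @ bar 5 tick 0 v(2,): F4->B4 leap 6st
  -> R7 @ bar 5 tick 0 v(3,): F4->B4 leap 6st

(1, 0, R1, (0, 1))
(1, 0, R1, (0, 3))
(1, 0, R1, (1, 3))
(1, 0, R7, (2,))
(2, 0, R3, (0, 1))
(2, 0, R3, (2, 3))
(2, 0, R4, (0, 1))
(2, 0, R4, (0, 3))
(2, 0, R7, (1,))
(2, 1, R3, (0, 1))
(2, 1, R3, (2, 3))
(2, 2, R3, (0, 1))
(2, 2, R3, (2, 3))
(2, 3, R3, (0, 1))
(2, 3, R3, (2, 3))
(3, 0, R2, (1, 2))
(3, 0, R3, (2, 3))
(3, 0, R4, (0, 3))
(3, 1, R3, (2, 3))
(3, 2, R3, (2, 3))
(3, 3, R3, (2, 3))
(4, 0, R7, (2,))
(5, 0, R1, (2, 3))
(5, 0, R2, (0, 1))
(5, 0, R2, (0, 2))
(5, 0, R2, (0, 3))
(5, 0, R2, (1, 2))
(5, 0, R2, (1, 3))
(5, 0, R7, (2,))
(5, 0, R7, (3,))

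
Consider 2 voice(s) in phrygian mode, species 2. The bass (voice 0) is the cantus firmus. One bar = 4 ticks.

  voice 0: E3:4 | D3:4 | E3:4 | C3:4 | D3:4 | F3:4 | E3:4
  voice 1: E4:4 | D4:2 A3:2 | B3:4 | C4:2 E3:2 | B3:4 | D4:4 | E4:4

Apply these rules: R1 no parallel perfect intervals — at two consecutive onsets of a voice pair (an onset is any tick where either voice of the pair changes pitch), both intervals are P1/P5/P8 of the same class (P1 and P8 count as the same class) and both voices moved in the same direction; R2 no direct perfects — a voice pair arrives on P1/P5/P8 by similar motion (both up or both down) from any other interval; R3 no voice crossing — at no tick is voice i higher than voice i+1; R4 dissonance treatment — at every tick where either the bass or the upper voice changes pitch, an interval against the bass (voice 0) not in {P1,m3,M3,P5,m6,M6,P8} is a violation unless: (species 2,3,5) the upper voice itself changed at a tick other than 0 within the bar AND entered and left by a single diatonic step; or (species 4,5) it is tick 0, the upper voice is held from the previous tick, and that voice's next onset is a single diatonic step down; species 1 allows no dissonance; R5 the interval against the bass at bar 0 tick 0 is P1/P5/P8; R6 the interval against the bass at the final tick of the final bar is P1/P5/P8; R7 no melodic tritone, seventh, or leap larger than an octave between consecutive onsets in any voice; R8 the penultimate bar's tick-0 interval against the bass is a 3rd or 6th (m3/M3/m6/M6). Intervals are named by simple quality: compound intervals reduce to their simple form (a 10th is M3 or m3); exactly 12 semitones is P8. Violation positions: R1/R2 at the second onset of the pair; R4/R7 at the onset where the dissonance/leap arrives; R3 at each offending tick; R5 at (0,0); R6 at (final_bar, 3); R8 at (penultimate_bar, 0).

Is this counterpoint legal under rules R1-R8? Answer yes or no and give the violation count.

bar 0: v0=E3 v1=E4 (P8)
bar 1: v0=D3 v1=D4 (P8)
bar 2: v0=E3 v1=B3 (P5)
bar 3: v0=C3 v1=C4 (P8)
bar 4: v0=D3 v1=B3 (M6)
bar 5: v0=F3 v1=D4 (M6)
bar 6: v0=E3 v1=E4 (P8)
  R1 @ bar1.0: E3/E4 P8 -> D3/D4 P8 similar
  R1 @ bar2.0: D3/A3 P5 -> E3/B3 P5 similar

No (2 violations)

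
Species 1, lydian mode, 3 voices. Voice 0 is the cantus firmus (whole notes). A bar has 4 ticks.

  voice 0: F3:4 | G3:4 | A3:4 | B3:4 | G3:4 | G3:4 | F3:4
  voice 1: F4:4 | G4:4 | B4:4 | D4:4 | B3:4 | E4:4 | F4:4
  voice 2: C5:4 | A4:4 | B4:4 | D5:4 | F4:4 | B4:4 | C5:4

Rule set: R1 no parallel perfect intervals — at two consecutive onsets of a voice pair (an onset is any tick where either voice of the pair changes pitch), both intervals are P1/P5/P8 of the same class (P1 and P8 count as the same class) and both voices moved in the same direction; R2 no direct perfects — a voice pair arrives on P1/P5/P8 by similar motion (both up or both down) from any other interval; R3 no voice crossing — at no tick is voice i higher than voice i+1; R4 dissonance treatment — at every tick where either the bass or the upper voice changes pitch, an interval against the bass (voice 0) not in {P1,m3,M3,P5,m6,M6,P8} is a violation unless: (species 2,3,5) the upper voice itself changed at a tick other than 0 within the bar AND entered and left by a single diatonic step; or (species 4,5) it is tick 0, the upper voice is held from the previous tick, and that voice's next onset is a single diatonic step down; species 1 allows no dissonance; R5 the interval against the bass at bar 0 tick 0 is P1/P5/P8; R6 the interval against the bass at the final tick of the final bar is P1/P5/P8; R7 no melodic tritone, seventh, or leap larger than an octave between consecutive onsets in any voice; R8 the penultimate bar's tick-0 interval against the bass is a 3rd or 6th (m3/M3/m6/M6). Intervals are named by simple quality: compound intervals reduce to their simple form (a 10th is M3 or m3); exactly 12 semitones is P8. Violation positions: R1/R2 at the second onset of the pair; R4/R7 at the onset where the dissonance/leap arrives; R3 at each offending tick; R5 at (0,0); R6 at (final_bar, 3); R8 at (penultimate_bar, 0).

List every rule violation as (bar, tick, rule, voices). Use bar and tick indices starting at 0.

(1, 0, R1, (0, 1))
(1, 0, R4, (0, 2))
(2, 0, R2, (1, 2))
(2, 0, R4, (0, 1))
(2, 0, R4, (0, 2))
(4, 0, R4, (0, 2))
(5, 0, R2, (1, 2))
(5, 0, R7, (2,))
(6, 0, R1, (1, 2))

bar 0: v0=F3 v1=F4 v2=C5 downbeat P5
bar 1: v0=G3 v1=G4 v2=A4 downbeat M2
bar 2: v0=A3 v1=B4 v2=B4 downbeat M2
bar 3: v0=B3 v1=D4 v2=D5 downbeat m3
bar 4: v0=G3 v1=B3 v2=F4 downbeat m7
bar 5: v0=G3 v1=E4 v2=B4 downbeat M3
bar 6: v0=F3 v1=F4 v2=C5 downbeat P5
  -> R1 @ bar 1 tick 0 v(0, 1): F3/F4 P8 -> G3/G4 P8 similar
  -> R4 @ bar 1 tick 0 v(0, 2): G3/A4 M2 untreated
  -> R2 @ bar 2 tick 0 v(1, 2): G4/A4 M2 -> B4/B4 P1 similar
  -> R4 @ bar 2 tick 0 v(0, 1): A3/B4 M2 untreated
  -> R4 @ bar 2 tick 0 v(0, 2): A3/B4 M2 untreated
  -> R4 @ bar 4 tick 0 v(0, 2): G3/F4 m7 untreated
  -> R2 @ bar 5 tick 0 v(1, 2): B3/F4 TT -> E4/B4 P5 similar
  -> R7 @ bar 5 tick 0 v(2,): F4->B4 leap 6st
  -> R1 @ bar 6 tick 0 v(1, 2): E4/B4 P5 -> F4/C5 P5 similar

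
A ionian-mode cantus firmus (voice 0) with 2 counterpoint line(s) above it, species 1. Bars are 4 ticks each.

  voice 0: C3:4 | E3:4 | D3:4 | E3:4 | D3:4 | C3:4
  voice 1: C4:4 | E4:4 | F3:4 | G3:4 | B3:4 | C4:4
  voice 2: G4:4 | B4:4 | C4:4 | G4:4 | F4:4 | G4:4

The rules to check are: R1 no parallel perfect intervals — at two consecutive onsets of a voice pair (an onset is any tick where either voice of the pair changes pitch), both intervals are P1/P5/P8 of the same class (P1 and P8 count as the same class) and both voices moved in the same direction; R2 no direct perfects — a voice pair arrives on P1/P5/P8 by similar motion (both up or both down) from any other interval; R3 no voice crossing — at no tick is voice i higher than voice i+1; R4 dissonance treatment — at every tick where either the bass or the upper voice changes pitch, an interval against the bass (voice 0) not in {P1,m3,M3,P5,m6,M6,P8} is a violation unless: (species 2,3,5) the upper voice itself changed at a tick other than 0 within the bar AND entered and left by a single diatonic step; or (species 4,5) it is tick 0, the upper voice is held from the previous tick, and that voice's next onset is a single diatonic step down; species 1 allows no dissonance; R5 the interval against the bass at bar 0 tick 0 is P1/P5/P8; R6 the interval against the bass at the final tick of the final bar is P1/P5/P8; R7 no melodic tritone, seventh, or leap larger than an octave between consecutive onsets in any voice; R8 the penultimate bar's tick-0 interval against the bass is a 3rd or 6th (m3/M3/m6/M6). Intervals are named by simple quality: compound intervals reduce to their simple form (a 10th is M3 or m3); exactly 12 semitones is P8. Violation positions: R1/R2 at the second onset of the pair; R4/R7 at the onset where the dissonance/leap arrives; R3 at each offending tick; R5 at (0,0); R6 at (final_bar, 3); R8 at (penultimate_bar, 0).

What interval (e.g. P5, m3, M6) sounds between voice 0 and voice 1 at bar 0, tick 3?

P8

voice 0=C3 voice 1=C4 -> P8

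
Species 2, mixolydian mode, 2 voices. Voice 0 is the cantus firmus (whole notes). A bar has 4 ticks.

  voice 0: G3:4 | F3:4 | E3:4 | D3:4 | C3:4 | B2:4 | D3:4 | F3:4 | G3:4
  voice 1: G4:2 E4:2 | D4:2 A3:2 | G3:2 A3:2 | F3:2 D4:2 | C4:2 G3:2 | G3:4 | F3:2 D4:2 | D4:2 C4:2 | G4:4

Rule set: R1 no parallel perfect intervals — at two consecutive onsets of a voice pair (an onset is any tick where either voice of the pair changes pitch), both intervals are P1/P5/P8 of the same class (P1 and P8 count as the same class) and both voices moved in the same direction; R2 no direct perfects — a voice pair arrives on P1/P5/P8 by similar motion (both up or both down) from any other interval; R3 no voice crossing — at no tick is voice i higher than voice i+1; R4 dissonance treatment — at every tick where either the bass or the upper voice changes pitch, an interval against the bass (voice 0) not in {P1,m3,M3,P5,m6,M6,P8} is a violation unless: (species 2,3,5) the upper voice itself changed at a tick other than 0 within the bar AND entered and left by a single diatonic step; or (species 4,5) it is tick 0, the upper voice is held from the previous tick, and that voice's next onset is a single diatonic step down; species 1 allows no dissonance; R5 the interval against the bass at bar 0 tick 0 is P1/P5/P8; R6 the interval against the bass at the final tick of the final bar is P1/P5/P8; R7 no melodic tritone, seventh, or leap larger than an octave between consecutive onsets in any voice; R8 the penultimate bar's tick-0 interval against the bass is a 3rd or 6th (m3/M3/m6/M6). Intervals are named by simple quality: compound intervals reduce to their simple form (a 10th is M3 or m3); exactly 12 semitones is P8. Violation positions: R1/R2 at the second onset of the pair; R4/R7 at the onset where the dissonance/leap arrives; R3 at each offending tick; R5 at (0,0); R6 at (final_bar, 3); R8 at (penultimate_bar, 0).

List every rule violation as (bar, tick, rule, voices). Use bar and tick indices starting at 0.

bar 0: v0=G3 v1=G4 downbeat P8
bar 1: v0=F3 v1=D4 downbeat M6
bar 2: v0=E3 v1=G3 downbeat m3
bar 3: v0=D3 v1=F3 downbeat m3
bar 4: v0=C3 v1=C4 downbeat P8
bar 5: v0=B2 v1=G3 downbeat m6
bar 6: v0=D3 v1=F3 downbeat m3
bar 7: v0=F3 v1=D4 downbeat M6
bar 8: v0=G3 v1=G4 downbeat P8
  -> R4 @ bar 2 tick 2 v(0, 1): E3/A3 P4 untreated
  -> R1 @ bar 4 tick 0 v(0, 1): D3/D4 P8 -> C3/C4 P8 similar
  -> R2 @ bar 8 tick 0 v(0, 1): F3/C4 P5 -> G3/G4 P8 similar

(2, 2, R4, (0, 1))
(4, 0, R1, (0, 1))
(8, 0, R2, (0, 1))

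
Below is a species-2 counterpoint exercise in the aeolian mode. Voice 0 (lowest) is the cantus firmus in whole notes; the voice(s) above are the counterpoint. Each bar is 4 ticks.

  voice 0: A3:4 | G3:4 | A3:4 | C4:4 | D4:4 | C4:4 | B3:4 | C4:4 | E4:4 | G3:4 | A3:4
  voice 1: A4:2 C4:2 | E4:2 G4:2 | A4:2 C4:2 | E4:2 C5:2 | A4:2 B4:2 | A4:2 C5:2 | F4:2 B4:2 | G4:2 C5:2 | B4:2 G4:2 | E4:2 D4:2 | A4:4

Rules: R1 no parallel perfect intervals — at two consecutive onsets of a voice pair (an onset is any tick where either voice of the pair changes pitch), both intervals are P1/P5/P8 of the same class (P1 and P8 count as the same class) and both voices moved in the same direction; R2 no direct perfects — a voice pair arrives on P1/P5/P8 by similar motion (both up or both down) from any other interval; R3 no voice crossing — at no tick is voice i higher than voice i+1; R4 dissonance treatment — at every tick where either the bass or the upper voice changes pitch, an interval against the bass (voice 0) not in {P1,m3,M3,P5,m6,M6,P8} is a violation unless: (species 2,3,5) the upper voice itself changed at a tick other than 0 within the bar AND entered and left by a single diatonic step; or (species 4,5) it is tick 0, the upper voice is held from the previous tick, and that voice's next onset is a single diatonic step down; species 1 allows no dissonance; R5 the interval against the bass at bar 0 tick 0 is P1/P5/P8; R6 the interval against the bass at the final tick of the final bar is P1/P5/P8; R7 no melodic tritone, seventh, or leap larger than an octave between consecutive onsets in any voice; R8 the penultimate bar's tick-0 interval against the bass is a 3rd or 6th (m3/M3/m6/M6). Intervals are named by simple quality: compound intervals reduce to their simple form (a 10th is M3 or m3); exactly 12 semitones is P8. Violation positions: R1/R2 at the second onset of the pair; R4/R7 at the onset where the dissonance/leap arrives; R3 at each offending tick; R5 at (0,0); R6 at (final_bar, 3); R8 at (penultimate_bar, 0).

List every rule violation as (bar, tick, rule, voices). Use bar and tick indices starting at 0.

bar 0: v0=A3 v1=A4 downbeat P8
bar 1: v0=G3 v1=E4 downbeat M6
bar 2: v0=A3 v1=A4 downbeat P8
bar 3: v0=C4 v1=E4 downbeat M3
bar 4: v0=D4 v1=A4 downbeat P5
bar 5: v0=C4 v1=A4 downbeat M6
bar 6: v0=B3 v1=F4 downbeat TT
bar 7: v0=C4 v1=G4 downbeat P5
bar 8: v0=E4 v1=B4 downbeat P5
bar 9: v0=G3 v1=E4 downbeat M6
bar 10: v0=A3 v1=A4 downbeat P8
  -> R1 @ bar 2 tick 0 v(0, 1): G3/G4 P8 -> A3/A4 P8 similar
  -> R4 @ bar 6 tick 0 v(0, 1): B3/F4 TT untreated
  -> R7 @ bar 6 tick 2 v(1,): F4->B4 leap 6st
  -> R2 @ bar 10 tick 0 v(0, 1): G3/D4 P5 -> A3/A4 P8 similar

(2, 0, R1, (0, 1))
(6, 0, R4, (0, 1))
(6, 2, R7, (1,))
(10, 0, R2, (0, 1))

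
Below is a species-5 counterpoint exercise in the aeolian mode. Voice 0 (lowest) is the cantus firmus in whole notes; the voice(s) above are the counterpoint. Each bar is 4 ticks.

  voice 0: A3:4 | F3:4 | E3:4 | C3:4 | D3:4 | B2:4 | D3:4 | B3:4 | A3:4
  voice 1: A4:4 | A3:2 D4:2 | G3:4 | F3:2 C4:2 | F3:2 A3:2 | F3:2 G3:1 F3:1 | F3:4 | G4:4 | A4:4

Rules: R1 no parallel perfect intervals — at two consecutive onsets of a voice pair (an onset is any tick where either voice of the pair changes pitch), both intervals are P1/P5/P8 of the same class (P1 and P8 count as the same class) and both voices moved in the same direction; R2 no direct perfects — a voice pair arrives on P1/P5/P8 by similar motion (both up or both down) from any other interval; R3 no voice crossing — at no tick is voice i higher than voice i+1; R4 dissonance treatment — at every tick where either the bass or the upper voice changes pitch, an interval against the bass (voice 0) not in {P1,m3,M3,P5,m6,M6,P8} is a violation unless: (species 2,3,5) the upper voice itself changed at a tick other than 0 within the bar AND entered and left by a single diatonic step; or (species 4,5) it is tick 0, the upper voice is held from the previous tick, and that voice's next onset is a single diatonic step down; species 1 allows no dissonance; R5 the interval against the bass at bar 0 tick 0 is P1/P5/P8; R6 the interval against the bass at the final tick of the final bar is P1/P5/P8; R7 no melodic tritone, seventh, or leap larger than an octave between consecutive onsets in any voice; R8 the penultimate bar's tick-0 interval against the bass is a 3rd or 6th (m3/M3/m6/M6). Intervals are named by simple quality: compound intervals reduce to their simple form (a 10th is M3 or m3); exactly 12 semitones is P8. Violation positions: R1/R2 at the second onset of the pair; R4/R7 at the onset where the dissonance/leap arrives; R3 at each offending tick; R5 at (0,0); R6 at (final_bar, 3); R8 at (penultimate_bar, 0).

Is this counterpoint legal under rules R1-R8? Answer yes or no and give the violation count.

No (4 violations)

bar 0: v0=A3 v1=A4 (P8)
bar 1: v0=F3 v1=A3 (M3)
bar 2: v0=E3 v1=G3 (m3)
bar 3: v0=C3 v1=F3 (P4)
bar 4: v0=D3 v1=F3 (m3)
bar 5: v0=B2 v1=F3 (TT)
bar 6: v0=D3 v1=F3 (m3)
bar 7: v0=B3 v1=G4 (m6)
bar 8: v0=A3 v1=A4 (P8)
  R4 @ bar3.0: C3/F3 P4 untreated
  R4 @ bar5.0: B2/F3 TT untreated
  R4 @ bar5.3: B2/F3 TT untreated
  R7 @ bar7.0: F3->G4 leap 14st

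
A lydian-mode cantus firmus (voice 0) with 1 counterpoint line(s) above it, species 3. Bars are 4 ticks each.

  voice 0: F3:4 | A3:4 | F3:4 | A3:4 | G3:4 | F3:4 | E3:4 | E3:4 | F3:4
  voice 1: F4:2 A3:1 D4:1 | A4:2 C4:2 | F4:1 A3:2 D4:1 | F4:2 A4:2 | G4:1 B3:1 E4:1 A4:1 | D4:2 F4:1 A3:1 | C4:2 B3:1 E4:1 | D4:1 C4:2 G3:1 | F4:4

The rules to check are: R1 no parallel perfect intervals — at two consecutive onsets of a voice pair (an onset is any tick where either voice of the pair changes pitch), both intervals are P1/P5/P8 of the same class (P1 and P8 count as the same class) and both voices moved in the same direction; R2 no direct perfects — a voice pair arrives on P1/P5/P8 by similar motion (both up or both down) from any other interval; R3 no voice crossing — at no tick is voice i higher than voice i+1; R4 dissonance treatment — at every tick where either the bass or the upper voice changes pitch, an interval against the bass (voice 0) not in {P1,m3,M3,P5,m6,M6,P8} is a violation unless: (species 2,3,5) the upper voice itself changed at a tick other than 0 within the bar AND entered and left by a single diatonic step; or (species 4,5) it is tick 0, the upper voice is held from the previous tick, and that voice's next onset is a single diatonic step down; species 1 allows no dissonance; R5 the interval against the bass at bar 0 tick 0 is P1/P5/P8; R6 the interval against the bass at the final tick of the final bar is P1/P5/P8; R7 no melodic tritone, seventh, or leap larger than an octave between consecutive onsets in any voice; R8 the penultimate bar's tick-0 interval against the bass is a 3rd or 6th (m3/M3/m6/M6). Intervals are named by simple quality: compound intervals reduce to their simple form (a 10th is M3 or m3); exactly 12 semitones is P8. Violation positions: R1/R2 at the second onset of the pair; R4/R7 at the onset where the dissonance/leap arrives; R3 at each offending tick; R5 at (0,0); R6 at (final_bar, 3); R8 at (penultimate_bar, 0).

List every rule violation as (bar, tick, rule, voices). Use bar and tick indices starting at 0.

bar 0: v0=F3 v1=F4 downbeat P8
bar 1: v0=A3 v1=A4 downbeat P8
bar 2: v0=F3 v1=F4 downbeat P8
bar 3: v0=A3 v1=F4 downbeat m6
bar 4: v0=G3 v1=G4 downbeat P8
bar 5: v0=F3 v1=D4 downbeat M6
bar 6: v0=E3 v1=C4 downbeat m6
bar 7: v0=E3 v1=D4 downbeat m7
bar 8: v0=F3 v1=F4 downbeat P8
  -> R2 @ bar 1 tick 0 v(0, 1): F3/D4 M6 -> A3/A4 P8 similar
  -> R1 @ bar 4 tick 0 v(0, 1): A3/A4 P8 -> G3/G4 P8 similar
  -> R4 @ bar 4 tick 3 v(0, 1): G3/A4 M2 untreated
  -> R4 @ bar 7 tick 0 v(0, 1): E3/D4 m7 untreated
  -> R8 @ bar 7 tick 0 v(0, 1): penult m7 not 3rd/6th
  -> R2 @ bar 8 tick 0 v(0, 1): E3/G3 m3 -> F3/F4 P8 similar
  -> R7 @ bar 8 tick 0 v(1,): G3->F4 leap 10st

(1, 0, R2, (0, 1))
(4, 0, R1, (0, 1))
(4, 3, R4, (0, 1))
(7, 0, R4, (0, 1))
(7, 0, R8, (0, 1))
(8, 0, R2, (0, 1))
(8, 0, R7, (1,))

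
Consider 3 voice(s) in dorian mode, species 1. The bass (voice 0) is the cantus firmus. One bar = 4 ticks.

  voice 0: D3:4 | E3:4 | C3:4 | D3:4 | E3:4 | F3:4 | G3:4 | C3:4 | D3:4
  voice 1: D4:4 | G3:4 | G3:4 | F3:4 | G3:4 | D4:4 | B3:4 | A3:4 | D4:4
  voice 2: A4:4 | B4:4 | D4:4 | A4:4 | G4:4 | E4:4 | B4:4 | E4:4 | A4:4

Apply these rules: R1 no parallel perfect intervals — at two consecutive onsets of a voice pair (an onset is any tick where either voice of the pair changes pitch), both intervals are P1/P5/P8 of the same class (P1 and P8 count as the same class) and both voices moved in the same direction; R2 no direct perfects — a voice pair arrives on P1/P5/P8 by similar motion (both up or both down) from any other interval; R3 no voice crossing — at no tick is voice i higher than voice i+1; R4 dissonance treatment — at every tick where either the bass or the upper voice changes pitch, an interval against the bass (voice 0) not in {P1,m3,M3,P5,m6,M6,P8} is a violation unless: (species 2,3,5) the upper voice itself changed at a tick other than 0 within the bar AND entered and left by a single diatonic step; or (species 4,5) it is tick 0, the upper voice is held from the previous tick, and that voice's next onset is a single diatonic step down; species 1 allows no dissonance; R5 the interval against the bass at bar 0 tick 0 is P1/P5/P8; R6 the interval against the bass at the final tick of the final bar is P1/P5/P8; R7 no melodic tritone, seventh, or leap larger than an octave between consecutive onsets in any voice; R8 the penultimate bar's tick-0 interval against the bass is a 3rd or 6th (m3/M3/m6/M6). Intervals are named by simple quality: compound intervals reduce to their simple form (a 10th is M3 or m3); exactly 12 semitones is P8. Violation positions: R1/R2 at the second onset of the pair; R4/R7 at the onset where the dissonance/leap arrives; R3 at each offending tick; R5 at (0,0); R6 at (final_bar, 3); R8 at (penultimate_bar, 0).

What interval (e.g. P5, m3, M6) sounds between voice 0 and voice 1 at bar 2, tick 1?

voice 0=C3 voice 1=G3 -> P5

P5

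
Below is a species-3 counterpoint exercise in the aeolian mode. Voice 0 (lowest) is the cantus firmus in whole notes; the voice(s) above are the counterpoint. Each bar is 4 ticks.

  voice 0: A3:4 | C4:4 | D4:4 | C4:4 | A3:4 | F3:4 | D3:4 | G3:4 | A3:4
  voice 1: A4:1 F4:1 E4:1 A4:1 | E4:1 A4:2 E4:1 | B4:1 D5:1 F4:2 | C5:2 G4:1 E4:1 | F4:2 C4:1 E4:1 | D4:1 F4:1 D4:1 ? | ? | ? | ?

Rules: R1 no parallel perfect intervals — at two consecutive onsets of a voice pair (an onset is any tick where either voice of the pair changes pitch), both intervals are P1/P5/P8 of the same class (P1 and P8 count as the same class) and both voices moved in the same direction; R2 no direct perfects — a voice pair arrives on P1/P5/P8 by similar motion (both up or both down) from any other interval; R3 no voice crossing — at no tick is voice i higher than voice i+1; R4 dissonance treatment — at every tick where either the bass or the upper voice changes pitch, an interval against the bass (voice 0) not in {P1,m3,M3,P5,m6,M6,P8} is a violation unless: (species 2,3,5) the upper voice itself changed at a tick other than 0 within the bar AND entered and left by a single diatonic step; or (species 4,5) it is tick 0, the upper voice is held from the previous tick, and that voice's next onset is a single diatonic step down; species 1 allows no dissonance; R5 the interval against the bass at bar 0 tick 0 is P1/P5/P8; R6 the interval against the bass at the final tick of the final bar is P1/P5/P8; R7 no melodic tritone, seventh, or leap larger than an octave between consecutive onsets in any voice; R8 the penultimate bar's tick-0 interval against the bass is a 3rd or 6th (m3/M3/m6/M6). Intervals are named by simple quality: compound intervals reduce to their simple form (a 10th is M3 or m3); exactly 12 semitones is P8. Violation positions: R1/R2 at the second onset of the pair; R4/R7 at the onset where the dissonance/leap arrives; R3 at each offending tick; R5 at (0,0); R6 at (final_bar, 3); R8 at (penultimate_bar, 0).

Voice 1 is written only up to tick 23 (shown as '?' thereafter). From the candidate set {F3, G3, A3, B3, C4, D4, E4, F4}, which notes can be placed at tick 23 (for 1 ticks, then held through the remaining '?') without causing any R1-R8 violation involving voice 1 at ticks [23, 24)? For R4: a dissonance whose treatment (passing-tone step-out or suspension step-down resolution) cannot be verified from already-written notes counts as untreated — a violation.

F3: legal
G3: violates R4
A3: legal
B3: violates R4
C4: legal
D4: legal
E4: violates R4
F4: legal

{A3, C4, D4, F3, F4}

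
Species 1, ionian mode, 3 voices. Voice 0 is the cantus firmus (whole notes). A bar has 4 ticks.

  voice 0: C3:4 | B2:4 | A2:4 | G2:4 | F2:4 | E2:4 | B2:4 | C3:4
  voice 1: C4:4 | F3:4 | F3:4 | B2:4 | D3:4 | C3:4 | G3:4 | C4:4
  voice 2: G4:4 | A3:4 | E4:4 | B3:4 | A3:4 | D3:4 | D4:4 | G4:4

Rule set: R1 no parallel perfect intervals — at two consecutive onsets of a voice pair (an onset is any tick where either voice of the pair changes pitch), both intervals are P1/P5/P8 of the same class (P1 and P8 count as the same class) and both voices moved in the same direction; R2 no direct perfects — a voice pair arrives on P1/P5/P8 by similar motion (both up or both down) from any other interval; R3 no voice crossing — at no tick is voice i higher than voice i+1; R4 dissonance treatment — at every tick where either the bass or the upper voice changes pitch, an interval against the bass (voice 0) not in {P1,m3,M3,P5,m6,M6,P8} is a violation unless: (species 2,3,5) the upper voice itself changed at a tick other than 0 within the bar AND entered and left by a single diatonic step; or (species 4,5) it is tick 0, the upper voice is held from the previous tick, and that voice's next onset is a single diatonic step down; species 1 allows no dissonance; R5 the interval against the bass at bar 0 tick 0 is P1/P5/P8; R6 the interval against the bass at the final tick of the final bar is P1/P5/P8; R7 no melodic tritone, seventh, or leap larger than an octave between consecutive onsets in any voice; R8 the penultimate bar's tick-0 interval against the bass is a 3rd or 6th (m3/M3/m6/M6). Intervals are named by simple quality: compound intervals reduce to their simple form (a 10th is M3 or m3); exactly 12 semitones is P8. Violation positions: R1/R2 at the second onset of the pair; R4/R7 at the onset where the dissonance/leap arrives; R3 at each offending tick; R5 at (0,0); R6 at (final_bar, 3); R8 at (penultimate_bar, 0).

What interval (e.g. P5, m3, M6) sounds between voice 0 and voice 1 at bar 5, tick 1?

voice 0=E2 voice 1=C3 -> m6

m6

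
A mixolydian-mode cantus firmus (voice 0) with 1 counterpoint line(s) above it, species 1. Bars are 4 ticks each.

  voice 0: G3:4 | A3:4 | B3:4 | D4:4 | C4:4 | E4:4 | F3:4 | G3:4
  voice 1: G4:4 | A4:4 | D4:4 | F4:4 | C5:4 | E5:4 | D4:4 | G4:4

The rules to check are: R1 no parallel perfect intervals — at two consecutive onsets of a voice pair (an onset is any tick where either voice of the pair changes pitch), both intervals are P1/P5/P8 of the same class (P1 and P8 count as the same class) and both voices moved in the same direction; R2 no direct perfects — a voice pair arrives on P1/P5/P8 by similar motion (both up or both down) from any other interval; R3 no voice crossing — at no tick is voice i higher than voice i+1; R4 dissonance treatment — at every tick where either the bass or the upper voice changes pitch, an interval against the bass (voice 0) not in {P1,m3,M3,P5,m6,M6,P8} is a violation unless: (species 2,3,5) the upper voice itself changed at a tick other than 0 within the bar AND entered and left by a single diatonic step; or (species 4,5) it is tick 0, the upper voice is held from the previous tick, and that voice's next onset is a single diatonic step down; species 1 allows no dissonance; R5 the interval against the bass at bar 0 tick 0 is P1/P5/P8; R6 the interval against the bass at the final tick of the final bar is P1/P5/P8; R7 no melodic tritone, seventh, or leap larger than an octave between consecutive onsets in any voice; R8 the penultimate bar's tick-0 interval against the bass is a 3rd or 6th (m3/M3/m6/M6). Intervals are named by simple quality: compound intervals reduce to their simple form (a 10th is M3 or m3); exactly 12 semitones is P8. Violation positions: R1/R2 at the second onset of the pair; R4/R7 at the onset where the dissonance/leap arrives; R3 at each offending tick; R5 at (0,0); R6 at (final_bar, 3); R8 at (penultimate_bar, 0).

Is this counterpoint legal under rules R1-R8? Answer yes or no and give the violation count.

bar 0: v0=G3 v1=G4 (P8)
bar 1: v0=A3 v1=A4 (P8)
bar 2: v0=B3 v1=D4 (m3)
bar 3: v0=D4 v1=F4 (m3)
bar 4: v0=C4 v1=C5 (P8)
bar 5: v0=E4 v1=E5 (P8)
bar 6: v0=F3 v1=D4 (M6)
bar 7: v0=G3 v1=G4 (P8)
  R1 @ bar1.0: G3/G4 P8 -> A3/A4 P8 similar
  R1 @ bar5.0: C4/C5 P8 -> E4/E5 P8 similar
  R7 @ bar6.0: E4->F3 leap 11st
  R7 @ bar6.0: E5->D4 leap 14st
  R2 @ bar7.0: F3/D4 M6 -> G3/G4 P8 similar

No (5 violations)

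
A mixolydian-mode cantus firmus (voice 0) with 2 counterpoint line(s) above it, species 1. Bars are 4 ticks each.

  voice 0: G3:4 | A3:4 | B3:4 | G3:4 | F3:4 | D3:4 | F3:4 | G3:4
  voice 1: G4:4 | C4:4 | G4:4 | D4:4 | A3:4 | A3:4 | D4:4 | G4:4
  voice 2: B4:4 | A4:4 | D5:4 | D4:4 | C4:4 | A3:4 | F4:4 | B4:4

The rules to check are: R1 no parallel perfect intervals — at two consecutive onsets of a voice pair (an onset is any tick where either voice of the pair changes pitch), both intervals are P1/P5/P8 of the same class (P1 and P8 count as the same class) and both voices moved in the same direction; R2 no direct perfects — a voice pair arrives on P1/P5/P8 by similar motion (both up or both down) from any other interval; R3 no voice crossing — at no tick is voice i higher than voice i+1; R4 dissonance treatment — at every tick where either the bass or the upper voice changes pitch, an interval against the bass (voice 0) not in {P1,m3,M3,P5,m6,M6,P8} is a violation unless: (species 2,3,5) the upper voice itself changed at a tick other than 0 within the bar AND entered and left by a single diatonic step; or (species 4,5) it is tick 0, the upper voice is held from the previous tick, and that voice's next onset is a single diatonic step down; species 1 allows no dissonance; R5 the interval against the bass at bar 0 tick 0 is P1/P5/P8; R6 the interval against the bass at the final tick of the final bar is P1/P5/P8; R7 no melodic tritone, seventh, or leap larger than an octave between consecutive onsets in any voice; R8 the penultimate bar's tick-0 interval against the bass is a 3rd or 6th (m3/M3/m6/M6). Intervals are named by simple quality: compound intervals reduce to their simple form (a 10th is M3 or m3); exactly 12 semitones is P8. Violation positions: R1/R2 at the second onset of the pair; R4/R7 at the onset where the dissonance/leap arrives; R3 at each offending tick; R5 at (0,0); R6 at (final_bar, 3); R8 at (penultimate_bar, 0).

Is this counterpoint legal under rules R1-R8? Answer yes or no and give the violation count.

bar 0: v0=G3 v1=G4 v2=B4 (M3)
bar 1: v0=A3 v1=C4 v2=A4 (P8)
bar 2: v0=B3 v1=G4 v2=D5 (m3)
bar 3: v0=G3 v1=D4 v2=D4 (P5)
bar 4: v0=F3 v1=A3 v2=C4 (P5)
bar 5: v0=D3 v1=A3 v2=A3 (P5)
bar 6: v0=F3 v1=D4 v2=F4 (P8)
bar 7: v0=G3 v1=G4 v2=B4 (M3)
  R5 @ bar0.0: opens on M3
  R2 @ bar2.0: C4/A4 M6 -> G4/D5 P5 similar
  R2 @ bar3.0: B3/G4 m6 -> G3/D4 P5 similar
  R2 @ bar3.0: B3/D5 m3 -> G3/D4 P5 similar
  R2 @ bar3.0: G4/D5 P5 -> D4/D4 P1 similar
  R1 @ bar4.0: G3/D4 P5 -> F3/C4 P5 similar
  R1 @ bar5.0: F3/C4 P5 -> D3/A3 P5 similar
  R2 @ bar6.0: D3/A3 P5 -> F3/F4 P8 similar
  R8 @ bar6.0: penult P8 not 3rd/6th
  R2 @ bar7.0: F3/D4 M6 -> G3/G4 P8 similar
  R7 @ bar7.0: F4->B4 leap 6st
  R6 @ bar7.3: closes on M3

No (12 violations)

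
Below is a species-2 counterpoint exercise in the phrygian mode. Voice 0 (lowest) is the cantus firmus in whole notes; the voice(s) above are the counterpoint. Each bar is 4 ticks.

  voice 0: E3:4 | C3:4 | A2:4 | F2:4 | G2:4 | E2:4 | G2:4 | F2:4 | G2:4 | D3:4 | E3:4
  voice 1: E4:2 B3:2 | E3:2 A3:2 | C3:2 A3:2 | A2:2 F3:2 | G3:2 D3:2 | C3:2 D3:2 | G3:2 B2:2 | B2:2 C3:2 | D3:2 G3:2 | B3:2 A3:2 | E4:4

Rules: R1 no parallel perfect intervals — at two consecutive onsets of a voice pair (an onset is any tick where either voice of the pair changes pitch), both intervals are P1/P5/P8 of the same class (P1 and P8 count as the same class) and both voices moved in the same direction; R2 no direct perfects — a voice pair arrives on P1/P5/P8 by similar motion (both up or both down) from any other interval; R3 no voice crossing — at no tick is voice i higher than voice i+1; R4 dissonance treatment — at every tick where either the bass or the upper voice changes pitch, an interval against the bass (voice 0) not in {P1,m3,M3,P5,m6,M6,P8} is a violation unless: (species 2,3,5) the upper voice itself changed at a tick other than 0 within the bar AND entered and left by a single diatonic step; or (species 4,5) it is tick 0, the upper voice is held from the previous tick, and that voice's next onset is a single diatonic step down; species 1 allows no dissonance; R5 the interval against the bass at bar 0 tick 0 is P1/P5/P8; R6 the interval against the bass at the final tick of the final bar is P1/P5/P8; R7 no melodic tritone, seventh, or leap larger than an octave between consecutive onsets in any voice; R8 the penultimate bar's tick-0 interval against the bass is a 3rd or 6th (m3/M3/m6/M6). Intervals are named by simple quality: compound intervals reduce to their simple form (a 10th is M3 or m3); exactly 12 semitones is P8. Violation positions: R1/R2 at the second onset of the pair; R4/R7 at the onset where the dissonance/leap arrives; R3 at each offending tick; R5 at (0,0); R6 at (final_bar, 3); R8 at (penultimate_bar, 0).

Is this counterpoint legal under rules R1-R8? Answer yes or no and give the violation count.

No (6 violations)

bar 0: v0=E3 v1=E4 (P8)
bar 1: v0=C3 v1=E3 (M3)
bar 2: v0=A2 v1=C3 (m3)
bar 3: v0=F2 v1=A2 (M3)
bar 4: v0=G2 v1=G3 (P8)
bar 5: v0=E2 v1=C3 (m6)
bar 6: v0=G2 v1=G3 (P8)
bar 7: v0=F2 v1=B2 (TT)
bar 8: v0=G2 v1=D3 (P5)
bar 9: v0=D3 v1=B3 (M6)
bar 10: v0=E3 v1=E4 (P8)
  R1 @ bar4.0: F2/F3 P8 -> G2/G3 P8 similar
  R4 @ bar5.2: E2/D3 m7 untreated
  R2 @ bar6.0: E2/D3 m7 -> G2/G3 P8 similar
  R4 @ bar7.0: F2/B2 TT untreated
  R1 @ bar8.0: F2/C3 P5 -> G2/D3 P5 similar
  R2 @ bar10.0: D3/A3 P5 -> E3/E4 P8 similar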